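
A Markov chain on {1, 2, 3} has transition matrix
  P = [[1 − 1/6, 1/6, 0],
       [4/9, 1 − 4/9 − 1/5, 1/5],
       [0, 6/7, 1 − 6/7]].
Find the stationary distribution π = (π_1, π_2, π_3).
π = (80/117, 10/39, 7/117)

This is a birth-death chain on three states, which satisfies detailed balance: π_1 · P_{12} = π_2 · P_{21} and π_2 · P_{23} = π_3 · P_{32}.
From π_1 · 1/6 = π_2 · 4/9: π_2/π_1 = (1/6)/(4/9) = 3/8.
From π_2 · 1/5 = π_3 · 6/7: π_3/π_2 = (1/5)/(6/7) = 7/30.
Take π_1 proportional to 1; then unnormalized π = (1, 3/8, 7/80). Normalize by dividing by the sum 117/80:
  π = (80/117, 10/39, 7/117).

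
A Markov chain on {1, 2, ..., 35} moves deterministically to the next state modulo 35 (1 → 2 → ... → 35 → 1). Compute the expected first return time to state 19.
E[T_19 | X_0 = 19] = 35

The chain cycles deterministically, so starting at state 19 it returns in exactly 35 steps. Equivalently, the stationary distribution is uniform π_j = 1/35 for every state j, so by Kac's formula E[T_19] = 1/π_19 = 35.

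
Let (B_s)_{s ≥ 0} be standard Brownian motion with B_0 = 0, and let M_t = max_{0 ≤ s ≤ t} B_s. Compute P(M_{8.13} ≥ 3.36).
P(M_{8.13} ≥ 3.36) = 2·P(B_{8.13} ≥ 3.36) = 2(1 − Φ(3.36/√8.13)) ≈ 0.2386

By the reflection principle for Brownian motion, P(M_t ≥ a) = 2 · P(B_t ≥ a) for a ≥ 0. Since B_t ~ N(0, t), P(B_t ≥ 3.36) = 1 − Φ(3.36/√t) = 1 − Φ(3.36/√8.13) = 1 − Φ(1.1784). So
  P(M_{8.13} ≥ 3.36) = 2(1 − Φ(1.1784)) ≈ 0.2386.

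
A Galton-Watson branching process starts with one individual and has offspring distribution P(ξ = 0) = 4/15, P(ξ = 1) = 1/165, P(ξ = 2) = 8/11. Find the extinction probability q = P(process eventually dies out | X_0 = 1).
q = 11/30

The pgf is f(s) = 4/15 + 1/165·s + 8/11·s². The extinction probability q is the smallest fixed point of f in [0, 1]. Setting s = f(s):
  8/11·s² + (1/165 − 1)·s + 4/15 = 0
  8/11·s² − (4/15 + 8/11)·s + 4/15 = 0
which factors as (s − 1)·(8/11·s − 4/15) = 0, giving roots s = 1 and s = (4/15)/(8/11) = 11/30.
Mean offspring μ = 1/165 + 2·8/11 = 241/165 > 1 (supercritical), so q < 1. The extinction probability is the smaller root: q = (4/15)/(8/11) = 11/30.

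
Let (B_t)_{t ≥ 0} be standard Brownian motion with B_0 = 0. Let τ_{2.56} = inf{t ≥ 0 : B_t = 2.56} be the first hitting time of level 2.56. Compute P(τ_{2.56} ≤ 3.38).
P(τ_{2.56} ≤ 3.38) = 2(1 − Φ(2.56/√3.38)) = 2(1 − Φ(1.3925)) ≈ 0.1638

By the reflection principle for standard BM, P(τ_b ≤ t) = 2 · P(B_t ≥ b). Since B_t ~ N(0, t), P(B_t ≥ 2.56) = 1 − Φ(2.56/√t) = 1 − Φ(2.56/√3.38) = 1 − Φ(1.3925) ≈ 0.08189. Doubling: P(τ_{2.56} ≤ 3.38) ≈ 2 · 0.08189 = 0.16378 ≈ 0.1638.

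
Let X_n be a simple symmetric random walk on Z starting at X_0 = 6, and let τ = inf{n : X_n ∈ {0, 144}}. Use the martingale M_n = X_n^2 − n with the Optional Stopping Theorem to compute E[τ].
E[τ] = 828

M_n = X_n^2 − n is a martingale (since E[X_{n+1}^2 | F_n] = X_n^2 + 1). By OST (τ has finite mean in a bounded region), E[M_τ] = E[M_0] = X_0^2 − 0 = 6^2 = 36. Also E[M_τ] = E[X_τ^2] − E[τ]. The walk exits at 0 or 144, with P(hit 144 first) = 6/144, so E[X_τ^2] = 144^2 · 6/144 + 0 = 864. Thus E[τ] = E[X_τ^2] − E[M_τ] = 864 − 36 = 828 = 6(144 − 6) = 828.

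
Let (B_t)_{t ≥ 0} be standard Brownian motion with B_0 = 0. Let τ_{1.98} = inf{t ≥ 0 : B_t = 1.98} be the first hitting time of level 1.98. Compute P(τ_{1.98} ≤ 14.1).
P(τ_{1.98} ≤ 14.1) = 2(1 − Φ(1.98/√14.1)) = 2(1 − Φ(0.5273)) ≈ 0.5980

By the reflection principle for standard BM, P(τ_b ≤ t) = 2 · P(B_t ≥ b). Since B_t ~ N(0, t), P(B_t ≥ 1.98) = 1 − Φ(1.98/√t) = 1 − Φ(1.98/√14.1) = 1 − Φ(0.5273) ≈ 0.29899. Doubling: P(τ_{1.98} ≤ 14.1) ≈ 2 · 0.29899 = 0.59798 ≈ 0.5980.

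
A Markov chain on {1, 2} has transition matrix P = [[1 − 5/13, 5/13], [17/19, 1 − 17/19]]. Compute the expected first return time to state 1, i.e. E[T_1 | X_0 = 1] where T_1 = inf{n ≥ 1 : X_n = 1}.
E[T_1 | X_0 = 1] = 1/π_1 = 316/221

For an irreducible recurrent Markov chain with stationary distribution π, E[T_i | X_0 = i] = 1/π_i (Kac's formula). Here π_1 = (17/19)/(5/13 + 17/19) = (17/19)/(316/247) = 221/316, so E[T_1 | X_0 = 1] = 1/π_1 = (5/13 + 17/19)/(17/19) = (316/247)/(17/19) = 316/221.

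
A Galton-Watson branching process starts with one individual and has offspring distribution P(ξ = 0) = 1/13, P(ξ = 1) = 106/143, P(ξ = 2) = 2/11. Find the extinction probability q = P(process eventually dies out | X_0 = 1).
q = 11/26

The pgf is f(s) = 1/13 + 106/143·s + 2/11·s². The extinction probability q is the smallest fixed point of f in [0, 1]. Setting s = f(s):
  2/11·s² + (106/143 − 1)·s + 1/13 = 0
  2/11·s² − (1/13 + 2/11)·s + 1/13 = 0
which factors as (s − 1)·(2/11·s − 1/13) = 0, giving roots s = 1 and s = (1/13)/(2/11) = 11/26.
Mean offspring μ = 106/143 + 2·2/11 = 158/143 > 1 (supercritical), so q < 1. The extinction probability is the smaller root: q = (1/13)/(2/11) = 11/26.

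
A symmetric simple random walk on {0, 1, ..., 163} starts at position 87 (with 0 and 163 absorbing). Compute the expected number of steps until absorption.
E[τ | X_0 = 87] = 6612

Let v_k = E[τ | X_0 = k]. Boundary: v_0 = v_163 = 0. Recurrence: v_k = 1 + (v_{k-1} + v_{k+1})/2 for 1 ≤ k ≤ 162. The particular solution to v_k − (v_{k-1} + v_{k+1})/2 = 1 is v_k = −k^2. Adding homogeneous solution A + B k and matching boundaries gives v_k = k (163 − k). Substituting k = 87: v_87 = 87 · 76 = 6612.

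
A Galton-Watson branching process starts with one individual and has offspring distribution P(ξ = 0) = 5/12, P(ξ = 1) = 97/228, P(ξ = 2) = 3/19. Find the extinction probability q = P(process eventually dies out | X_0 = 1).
q = 1

Mean offspring μ = 0·5/12 + 1·97/228 + 2·3/19 = 169/228 ≤ 1. For μ ≤ 1 with offspring not concentrated at 1, the Galton-Watson process goes extinct almost surely, so q = 1.
(Algebraic check: The pgf is f(s) = 5/12 + 97/228·s + 3/19·s². The extinction probability q is the smallest fixed point of f in [0, 1]. Setting s = f(s):
  3/19·s² + (97/228 − 1)·s + 5/12 = 0
  3/19·s² − (5/12 + 3/19)·s + 5/12 = 0
which factors as (s − 1)·(3/19·s − 5/12) = 0, giving roots s = 1 and s = (5/12)/(3/19) = 95/36. Since 95/36 ≥ 1, the smallest root in [0, 1] is s = 1.)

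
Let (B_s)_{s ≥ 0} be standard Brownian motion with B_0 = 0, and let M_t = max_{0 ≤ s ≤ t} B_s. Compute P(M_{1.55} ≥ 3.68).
P(M_{1.55} ≥ 3.68) = 2·P(B_{1.55} ≥ 3.68) = 2(1 − Φ(3.68/√1.55)) ≈ 0.0031

By the reflection principle for Brownian motion, P(M_t ≥ a) = 2 · P(B_t ≥ a) for a ≥ 0. Since B_t ~ N(0, t), P(B_t ≥ 3.68) = 1 − Φ(3.68/√t) = 1 − Φ(3.68/√1.55) = 1 − Φ(2.9558). So
  P(M_{1.55} ≥ 3.68) = 2(1 − Φ(2.9558)) ≈ 0.0031.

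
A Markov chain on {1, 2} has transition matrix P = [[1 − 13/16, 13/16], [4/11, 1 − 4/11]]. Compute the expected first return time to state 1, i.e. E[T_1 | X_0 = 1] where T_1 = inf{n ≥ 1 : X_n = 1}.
E[T_1 | X_0 = 1] = 1/π_1 = 207/64

For an irreducible recurrent Markov chain with stationary distribution π, E[T_i | X_0 = i] = 1/π_i (Kac's formula). Here π_1 = (4/11)/(13/16 + 4/11) = (4/11)/(207/176) = 64/207, so E[T_1 | X_0 = 1] = 1/π_1 = (13/16 + 4/11)/(4/11) = (207/176)/(4/11) = 207/64.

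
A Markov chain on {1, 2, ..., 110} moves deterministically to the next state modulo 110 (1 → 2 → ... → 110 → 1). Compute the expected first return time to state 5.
E[T_5 | X_0 = 5] = 110

The chain cycles deterministically, so starting at state 5 it returns in exactly 110 steps. Equivalently, the stationary distribution is uniform π_j = 1/110 for every state j, so by Kac's formula E[T_5] = 1/π_5 = 110.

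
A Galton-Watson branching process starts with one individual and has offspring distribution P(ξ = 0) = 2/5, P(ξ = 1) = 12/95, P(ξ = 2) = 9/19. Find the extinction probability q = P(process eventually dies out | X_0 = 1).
q = 38/45

The pgf is f(s) = 2/5 + 12/95·s + 9/19·s². The extinction probability q is the smallest fixed point of f in [0, 1]. Setting s = f(s):
  9/19·s² + (12/95 − 1)·s + 2/5 = 0
  9/19·s² − (2/5 + 9/19)·s + 2/5 = 0
which factors as (s − 1)·(9/19·s − 2/5) = 0, giving roots s = 1 and s = (2/5)/(9/19) = 38/45.
Mean offspring μ = 12/95 + 2·9/19 = 102/95 > 1 (supercritical), so q < 1. The extinction probability is the smaller root: q = (2/5)/(9/19) = 38/45.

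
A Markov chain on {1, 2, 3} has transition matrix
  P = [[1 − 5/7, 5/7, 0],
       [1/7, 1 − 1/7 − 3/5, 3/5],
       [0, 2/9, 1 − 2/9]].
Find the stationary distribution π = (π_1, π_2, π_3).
π = (2/39, 10/39, 9/13)

This is a birth-death chain on three states, which satisfies detailed balance: π_1 · P_{12} = π_2 · P_{21} and π_2 · P_{23} = π_3 · P_{32}.
From π_1 · 5/7 = π_2 · 1/7: π_2/π_1 = (5/7)/(1/7) = 5.
From π_2 · 3/5 = π_3 · 2/9: π_3/π_2 = (3/5)/(2/9) = 27/10.
Take π_1 proportional to 1; then unnormalized π = (1, 5, 27/2). Normalize by dividing by the sum 39/2:
  π = (2/39, 10/39, 9/13).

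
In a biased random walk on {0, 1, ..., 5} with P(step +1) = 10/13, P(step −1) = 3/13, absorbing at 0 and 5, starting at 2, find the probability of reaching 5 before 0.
P(hit 5 before 0) = (1 − (3/10)^2) / (1 − (3/10)^5) = 13000/14251

Let u_k denote P(reach 5 before 0 | start at k). Boundary: u_0 = 0, u_5 = 1. Recurrence: u_k = 10/13·u_{k+1} + 3/13·u_{k-1} for 1 ≤ k ≤ 4. Try u_k = A + B·r^k with r = q/p = (3/13)/(10/13) = 3/10. Substitution satisfies the recurrence; boundary conditions give:
  u_k = (1 − r^k) / (1 − r^N) = (1 − (3/10)^2) / (1 − (3/10)^5) = 13000/14251.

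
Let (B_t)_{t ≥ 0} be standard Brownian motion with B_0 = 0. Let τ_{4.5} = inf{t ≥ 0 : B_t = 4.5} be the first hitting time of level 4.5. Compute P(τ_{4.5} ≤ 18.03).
P(τ_{4.5} ≤ 18.03) = 2(1 − Φ(4.5/√18.03)) = 2(1 − Φ(1.0598)) ≈ 0.2892

By the reflection principle for standard BM, P(τ_b ≤ t) = 2 · P(B_t ≥ b). Since B_t ~ N(0, t), P(B_t ≥ 4.5) = 1 − Φ(4.5/√t) = 1 − Φ(4.5/√18.03) = 1 − Φ(1.0598) ≈ 0.14462. Doubling: P(τ_{4.5} ≤ 18.03) ≈ 2 · 0.14462 = 0.28924 ≈ 0.2892.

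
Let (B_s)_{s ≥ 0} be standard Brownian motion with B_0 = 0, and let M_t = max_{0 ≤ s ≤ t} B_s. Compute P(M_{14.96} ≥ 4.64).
P(M_{14.96} ≥ 4.64) = 2·P(B_{14.96} ≥ 4.64) = 2(1 − Φ(4.64/√14.96)) ≈ 0.2303

By the reflection principle for Brownian motion, P(M_t ≥ a) = 2 · P(B_t ≥ a) for a ≥ 0. Since B_t ~ N(0, t), P(B_t ≥ 4.64) = 1 − Φ(4.64/√t) = 1 − Φ(4.64/√14.96) = 1 − Φ(1.1996). So
  P(M_{14.96} ≥ 4.64) = 2(1 − Φ(1.1996)) ≈ 0.2303.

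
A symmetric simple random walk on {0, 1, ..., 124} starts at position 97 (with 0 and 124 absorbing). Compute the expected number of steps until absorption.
E[τ | X_0 = 97] = 2619

Let v_k = E[τ | X_0 = k]. Boundary: v_0 = v_124 = 0. Recurrence: v_k = 1 + (v_{k-1} + v_{k+1})/2 for 1 ≤ k ≤ 123. The particular solution to v_k − (v_{k-1} + v_{k+1})/2 = 1 is v_k = −k^2. Adding homogeneous solution A + B k and matching boundaries gives v_k = k (124 − k). Substituting k = 97: v_97 = 97 · 27 = 2619.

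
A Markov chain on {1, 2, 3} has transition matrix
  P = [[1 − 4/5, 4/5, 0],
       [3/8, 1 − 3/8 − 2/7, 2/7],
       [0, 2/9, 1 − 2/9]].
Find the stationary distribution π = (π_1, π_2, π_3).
π = (105/617, 224/617, 288/617)

This is a birth-death chain on three states, which satisfies detailed balance: π_1 · P_{12} = π_2 · P_{21} and π_2 · P_{23} = π_3 · P_{32}.
From π_1 · 4/5 = π_2 · 3/8: π_2/π_1 = (4/5)/(3/8) = 32/15.
From π_2 · 2/7 = π_3 · 2/9: π_3/π_2 = (2/7)/(2/9) = 9/7.
Take π_1 proportional to 1; then unnormalized π = (1, 32/15, 96/35). Normalize by dividing by the sum 617/105:
  π = (105/617, 224/617, 288/617).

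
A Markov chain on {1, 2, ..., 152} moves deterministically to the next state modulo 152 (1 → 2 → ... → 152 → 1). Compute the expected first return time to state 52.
E[T_52 | X_0 = 52] = 152

The chain cycles deterministically, so starting at state 52 it returns in exactly 152 steps. Equivalently, the stationary distribution is uniform π_j = 1/152 for every state j, so by Kac's formula E[T_52] = 1/π_52 = 152.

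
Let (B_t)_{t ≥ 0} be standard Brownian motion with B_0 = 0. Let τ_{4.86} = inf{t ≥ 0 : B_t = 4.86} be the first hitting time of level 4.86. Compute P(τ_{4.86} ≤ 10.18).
P(τ_{4.86} ≤ 10.18) = 2(1 − Φ(4.86/√10.18)) = 2(1 − Φ(1.5232)) ≈ 0.1277

By the reflection principle for standard BM, P(τ_b ≤ t) = 2 · P(B_t ≥ b). Since B_t ~ N(0, t), P(B_t ≥ 4.86) = 1 − Φ(4.86/√t) = 1 − Φ(4.86/√10.18) = 1 − Φ(1.5232) ≈ 0.06385. Doubling: P(τ_{4.86} ≤ 10.18) ≈ 2 · 0.06385 = 0.12770 ≈ 0.1277.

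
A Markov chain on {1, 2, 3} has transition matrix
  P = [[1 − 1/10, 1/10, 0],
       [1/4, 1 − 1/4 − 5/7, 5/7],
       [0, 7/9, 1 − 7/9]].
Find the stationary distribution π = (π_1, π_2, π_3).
π = (245/433, 98/433, 90/433)

This is a birth-death chain on three states, which satisfies detailed balance: π_1 · P_{12} = π_2 · P_{21} and π_2 · P_{23} = π_3 · P_{32}.
From π_1 · 1/10 = π_2 · 1/4: π_2/π_1 = (1/10)/(1/4) = 2/5.
From π_2 · 5/7 = π_3 · 7/9: π_3/π_2 = (5/7)/(7/9) = 45/49.
Take π_1 proportional to 1; then unnormalized π = (1, 2/5, 18/49). Normalize by dividing by the sum 433/245:
  π = (245/433, 98/433, 90/433).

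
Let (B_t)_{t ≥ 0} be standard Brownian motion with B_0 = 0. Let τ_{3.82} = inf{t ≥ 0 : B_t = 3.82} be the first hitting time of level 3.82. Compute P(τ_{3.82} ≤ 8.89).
P(τ_{3.82} ≤ 8.89) = 2(1 − Φ(3.82/√8.89)) = 2(1 − Φ(1.2812)) ≈ 0.2001

By the reflection principle for standard BM, P(τ_b ≤ t) = 2 · P(B_t ≥ b). Since B_t ~ N(0, t), P(B_t ≥ 3.82) = 1 − Φ(3.82/√t) = 1 − Φ(3.82/√8.89) = 1 − Φ(1.2812) ≈ 0.10006. Doubling: P(τ_{3.82} ≤ 8.89) ≈ 2 · 0.10006 = 0.20012 ≈ 0.2001.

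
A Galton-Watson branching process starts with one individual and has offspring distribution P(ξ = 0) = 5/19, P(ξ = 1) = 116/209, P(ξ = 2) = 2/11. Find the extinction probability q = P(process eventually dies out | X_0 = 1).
q = 1

Mean offspring μ = 0·5/19 + 1·116/209 + 2·2/11 = 192/209 ≤ 1. For μ ≤ 1 with offspring not concentrated at 1, the Galton-Watson process goes extinct almost surely, so q = 1.
(Algebraic check: The pgf is f(s) = 5/19 + 116/209·s + 2/11·s². The extinction probability q is the smallest fixed point of f in [0, 1]. Setting s = f(s):
  2/11·s² + (116/209 − 1)·s + 5/19 = 0
  2/11·s² − (5/19 + 2/11)·s + 5/19 = 0
which factors as (s − 1)·(2/11·s − 5/19) = 0, giving roots s = 1 and s = (5/19)/(2/11) = 55/38. Since 55/38 ≥ 1, the smallest root in [0, 1] is s = 1.)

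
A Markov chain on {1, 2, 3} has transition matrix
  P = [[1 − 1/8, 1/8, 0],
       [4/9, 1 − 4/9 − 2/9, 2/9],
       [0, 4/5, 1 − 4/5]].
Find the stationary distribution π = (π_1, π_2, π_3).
π = (64/87, 6/29, 5/87)

This is a birth-death chain on three states, which satisfies detailed balance: π_1 · P_{12} = π_2 · P_{21} and π_2 · P_{23} = π_3 · P_{32}.
From π_1 · 1/8 = π_2 · 4/9: π_2/π_1 = (1/8)/(4/9) = 9/32.
From π_2 · 2/9 = π_3 · 4/5: π_3/π_2 = (2/9)/(4/5) = 5/18.
Take π_1 proportional to 1; then unnormalized π = (1, 9/32, 5/64). Normalize by dividing by the sum 87/64:
  π = (64/87, 6/29, 5/87).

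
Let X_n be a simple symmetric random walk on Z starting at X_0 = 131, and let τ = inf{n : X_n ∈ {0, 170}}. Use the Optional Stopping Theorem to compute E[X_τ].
E[X_τ] = 131

X_n is a martingale and τ is a bounded-mean stopping time (indeed τ is finite a.s. with bounded expectation since the walk is in a bounded region). By the OST, E[X_τ] = E[X_0] = 131. Equivalently: E[X_τ] = 170 · P(hit 170 first) + 0 · P(hit 0 first) = 170 · (131/170) = 131.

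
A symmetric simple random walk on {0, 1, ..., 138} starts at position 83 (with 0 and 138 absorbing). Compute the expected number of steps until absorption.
E[τ | X_0 = 83] = 4565

Let v_k = E[τ | X_0 = k]. Boundary: v_0 = v_138 = 0. Recurrence: v_k = 1 + (v_{k-1} + v_{k+1})/2 for 1 ≤ k ≤ 137. The particular solution to v_k − (v_{k-1} + v_{k+1})/2 = 1 is v_k = −k^2. Adding homogeneous solution A + B k and matching boundaries gives v_k = k (138 − k). Substituting k = 83: v_83 = 83 · 55 = 4565.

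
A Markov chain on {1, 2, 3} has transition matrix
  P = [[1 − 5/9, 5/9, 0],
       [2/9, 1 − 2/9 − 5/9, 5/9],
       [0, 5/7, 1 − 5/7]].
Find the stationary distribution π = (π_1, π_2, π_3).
π = (9/49, 45/98, 5/14)

This is a birth-death chain on three states, which satisfies detailed balance: π_1 · P_{12} = π_2 · P_{21} and π_2 · P_{23} = π_3 · P_{32}.
From π_1 · 5/9 = π_2 · 2/9: π_2/π_1 = (5/9)/(2/9) = 5/2.
From π_2 · 5/9 = π_3 · 5/7: π_3/π_2 = (5/9)/(5/7) = 7/9.
Take π_1 proportional to 1; then unnormalized π = (1, 5/2, 35/18). Normalize by dividing by the sum 49/9:
  π = (9/49, 45/98, 5/14).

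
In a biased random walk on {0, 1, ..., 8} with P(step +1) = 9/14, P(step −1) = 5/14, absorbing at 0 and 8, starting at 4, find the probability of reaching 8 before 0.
P(hit 8 before 0) = (1 − (5/9)^4) / (1 − (5/9)^8) = 6561/7186

Let u_k denote P(reach 8 before 0 | start at k). Boundary: u_0 = 0, u_8 = 1. Recurrence: u_k = 9/14·u_{k+1} + 5/14·u_{k-1} for 1 ≤ k ≤ 7. Try u_k = A + B·r^k with r = q/p = (5/14)/(9/14) = 5/9. Substitution satisfies the recurrence; boundary conditions give:
  u_k = (1 − r^k) / (1 − r^N) = (1 − (5/9)^4) / (1 − (5/9)^8) = 6561/7186.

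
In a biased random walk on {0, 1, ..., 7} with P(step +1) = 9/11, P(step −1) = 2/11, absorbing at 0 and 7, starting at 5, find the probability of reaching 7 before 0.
P(hit 7 before 0) = (1 − (2/9)^5) / (1 − (2/9)^7) = 682911/683263

Let u_k denote P(reach 7 before 0 | start at k). Boundary: u_0 = 0, u_7 = 1. Recurrence: u_k = 9/11·u_{k+1} + 2/11·u_{k-1} for 1 ≤ k ≤ 6. Try u_k = A + B·r^k with r = q/p = (2/11)/(9/11) = 2/9. Substitution satisfies the recurrence; boundary conditions give:
  u_k = (1 − r^k) / (1 − r^N) = (1 − (2/9)^5) / (1 − (2/9)^7) = 682911/683263.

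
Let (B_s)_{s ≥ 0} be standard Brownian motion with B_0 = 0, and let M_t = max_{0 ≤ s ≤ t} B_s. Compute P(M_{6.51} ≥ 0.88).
P(M_{6.51} ≥ 0.88) = 2·P(B_{6.51} ≥ 0.88) = 2(1 − Φ(0.88/√6.51)) ≈ 0.7302

By the reflection principle for Brownian motion, P(M_t ≥ a) = 2 · P(B_t ≥ a) for a ≥ 0. Since B_t ~ N(0, t), P(B_t ≥ 0.88) = 1 − Φ(0.88/√t) = 1 − Φ(0.88/√6.51) = 1 − Φ(0.3449). So
  P(M_{6.51} ≥ 0.88) = 2(1 − Φ(0.3449)) ≈ 0.7302.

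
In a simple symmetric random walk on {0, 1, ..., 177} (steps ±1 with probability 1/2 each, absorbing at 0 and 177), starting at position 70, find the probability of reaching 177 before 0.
P(hit 177 before 0) = 70/177

Let u_k = P(hit 177 before 0 | start at k). Then u_0 = 0, u_177 = 1, and u_k = u_{k-1}/2 + u_{k+1}/2 for 1 ≤ k ≤ 176. This harmonic recurrence is solved by u_k = k/177, giving u_70 = 70/177.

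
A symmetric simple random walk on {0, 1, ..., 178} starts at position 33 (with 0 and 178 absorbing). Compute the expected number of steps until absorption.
E[τ | X_0 = 33] = 4785

Let v_k = E[τ | X_0 = k]. Boundary: v_0 = v_178 = 0. Recurrence: v_k = 1 + (v_{k-1} + v_{k+1})/2 for 1 ≤ k ≤ 177. The particular solution to v_k − (v_{k-1} + v_{k+1})/2 = 1 is v_k = −k^2. Adding homogeneous solution A + B k and matching boundaries gives v_k = k (178 − k). Substituting k = 33: v_33 = 33 · 145 = 4785.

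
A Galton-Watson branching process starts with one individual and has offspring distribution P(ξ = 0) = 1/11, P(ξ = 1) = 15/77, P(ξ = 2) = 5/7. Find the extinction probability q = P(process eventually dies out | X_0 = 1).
q = 7/55

The pgf is f(s) = 1/11 + 15/77·s + 5/7·s². The extinction probability q is the smallest fixed point of f in [0, 1]. Setting s = f(s):
  5/7·s² + (15/77 − 1)·s + 1/11 = 0
  5/7·s² − (1/11 + 5/7)·s + 1/11 = 0
which factors as (s − 1)·(5/7·s − 1/11) = 0, giving roots s = 1 and s = (1/11)/(5/7) = 7/55.
Mean offspring μ = 15/77 + 2·5/7 = 125/77 > 1 (supercritical), so q < 1. The extinction probability is the smaller root: q = (1/11)/(5/7) = 7/55.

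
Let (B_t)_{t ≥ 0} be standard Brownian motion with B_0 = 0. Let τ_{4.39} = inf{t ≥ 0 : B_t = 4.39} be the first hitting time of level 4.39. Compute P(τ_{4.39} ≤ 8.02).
P(τ_{4.39} ≤ 8.02) = 2(1 − Φ(4.39/√8.02)) = 2(1 − Φ(1.5502)) ≈ 0.1211

By the reflection principle for standard BM, P(τ_b ≤ t) = 2 · P(B_t ≥ b). Since B_t ~ N(0, t), P(B_t ≥ 4.39) = 1 − Φ(4.39/√t) = 1 − Φ(4.39/√8.02) = 1 − Φ(1.5502) ≈ 0.06055. Doubling: P(τ_{4.39} ≤ 8.02) ≈ 2 · 0.06055 = 0.12110 ≈ 0.1211.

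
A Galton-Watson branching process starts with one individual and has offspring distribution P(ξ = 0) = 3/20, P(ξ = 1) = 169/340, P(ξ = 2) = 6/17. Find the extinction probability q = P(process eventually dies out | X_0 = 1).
q = 17/40

The pgf is f(s) = 3/20 + 169/340·s + 6/17·s². The extinction probability q is the smallest fixed point of f in [0, 1]. Setting s = f(s):
  6/17·s² + (169/340 − 1)·s + 3/20 = 0
  6/17·s² − (3/20 + 6/17)·s + 3/20 = 0
which factors as (s − 1)·(6/17·s − 3/20) = 0, giving roots s = 1 and s = (3/20)/(6/17) = 17/40.
Mean offspring μ = 169/340 + 2·6/17 = 409/340 > 1 (supercritical), so q < 1. The extinction probability is the smaller root: q = (3/20)/(6/17) = 17/40.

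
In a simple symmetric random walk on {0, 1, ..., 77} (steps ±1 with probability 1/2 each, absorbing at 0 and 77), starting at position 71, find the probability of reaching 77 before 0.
P(hit 77 before 0) = 71/77

Let u_k = P(hit 77 before 0 | start at k). Then u_0 = 0, u_77 = 1, and u_k = u_{k-1}/2 + u_{k+1}/2 for 1 ≤ k ≤ 76. This harmonic recurrence is solved by u_k = k/77, giving u_71 = 71/77.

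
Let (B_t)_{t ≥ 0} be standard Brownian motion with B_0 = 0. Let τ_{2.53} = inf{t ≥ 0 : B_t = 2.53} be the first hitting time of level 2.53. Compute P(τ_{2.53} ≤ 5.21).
P(τ_{2.53} ≤ 5.21) = 2(1 − Φ(2.53/√5.21)) = 2(1 − Φ(1.1084)) ≈ 0.2677

By the reflection principle for standard BM, P(τ_b ≤ t) = 2 · P(B_t ≥ b). Since B_t ~ N(0, t), P(B_t ≥ 2.53) = 1 − Φ(2.53/√t) = 1 − Φ(2.53/√5.21) = 1 − Φ(1.1084) ≈ 0.13384. Doubling: P(τ_{2.53} ≤ 5.21) ≈ 2 · 0.13384 = 0.26768 ≈ 0.2677.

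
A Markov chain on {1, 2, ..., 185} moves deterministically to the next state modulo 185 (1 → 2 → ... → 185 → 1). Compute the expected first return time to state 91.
E[T_91 | X_0 = 91] = 185

The chain cycles deterministically, so starting at state 91 it returns in exactly 185 steps. Equivalently, the stationary distribution is uniform π_j = 1/185 for every state j, so by Kac's formula E[T_91] = 1/π_91 = 185.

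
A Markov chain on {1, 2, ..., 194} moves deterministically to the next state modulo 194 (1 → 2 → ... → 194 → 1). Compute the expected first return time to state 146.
E[T_146 | X_0 = 146] = 194

The chain cycles deterministically, so starting at state 146 it returns in exactly 194 steps. Equivalently, the stationary distribution is uniform π_j = 1/194 for every state j, so by Kac's formula E[T_146] = 1/π_146 = 194.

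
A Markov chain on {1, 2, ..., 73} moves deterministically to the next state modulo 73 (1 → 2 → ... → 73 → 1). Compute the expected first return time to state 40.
E[T_40 | X_0 = 40] = 73

The chain cycles deterministically, so starting at state 40 it returns in exactly 73 steps. Equivalently, the stationary distribution is uniform π_j = 1/73 for every state j, so by Kac's formula E[T_40] = 1/π_40 = 73.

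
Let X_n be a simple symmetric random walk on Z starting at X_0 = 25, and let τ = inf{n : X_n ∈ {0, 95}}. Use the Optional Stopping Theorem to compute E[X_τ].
E[X_τ] = 25

X_n is a martingale and τ is a bounded-mean stopping time (indeed τ is finite a.s. with bounded expectation since the walk is in a bounded region). By the OST, E[X_τ] = E[X_0] = 25. Equivalently: E[X_τ] = 95 · P(hit 95 first) + 0 · P(hit 0 first) = 95 · (25/95) = 25.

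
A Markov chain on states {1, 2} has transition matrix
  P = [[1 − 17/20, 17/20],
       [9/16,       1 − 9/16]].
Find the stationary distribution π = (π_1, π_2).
π_1 = 45/113, π_2 = 68/113

Solve πP = π with π_1 + π_2 = 1. From πP = π: π_1 · (1 − 17/20) + π_2 · 9/16 = π_1 ⇒ π_2 · 9/16 = π_1 · 17/20 ⇒ π_2/π_1 = (17/20)/(9/16) = 68/45. Together with π_1 + π_2 = 1:
  π_1 = (9/16)/(17/20 + 9/16) = (9/16)/(113/80) = 45/113,
  π_2 = (17/20)/(17/20 + 9/16) = (17/20)/(113/80) = 68/113.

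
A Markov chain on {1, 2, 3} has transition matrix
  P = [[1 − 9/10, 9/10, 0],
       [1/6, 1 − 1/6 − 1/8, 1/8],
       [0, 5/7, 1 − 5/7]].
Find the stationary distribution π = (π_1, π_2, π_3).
π = (200/1469, 1080/1469, 189/1469)

This is a birth-death chain on three states, which satisfies detailed balance: π_1 · P_{12} = π_2 · P_{21} and π_2 · P_{23} = π_3 · P_{32}.
From π_1 · 9/10 = π_2 · 1/6: π_2/π_1 = (9/10)/(1/6) = 27/5.
From π_2 · 1/8 = π_3 · 5/7: π_3/π_2 = (1/8)/(5/7) = 7/40.
Take π_1 proportional to 1; then unnormalized π = (1, 27/5, 189/200). Normalize by dividing by the sum 1469/200:
  π = (200/1469, 1080/1469, 189/1469).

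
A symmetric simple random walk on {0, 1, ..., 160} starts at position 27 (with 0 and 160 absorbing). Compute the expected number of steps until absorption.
E[τ | X_0 = 27] = 3591

Let v_k = E[τ | X_0 = k]. Boundary: v_0 = v_160 = 0. Recurrence: v_k = 1 + (v_{k-1} + v_{k+1})/2 for 1 ≤ k ≤ 159. The particular solution to v_k − (v_{k-1} + v_{k+1})/2 = 1 is v_k = −k^2. Adding homogeneous solution A + B k and matching boundaries gives v_k = k (160 − k). Substituting k = 27: v_27 = 27 · 133 = 3591.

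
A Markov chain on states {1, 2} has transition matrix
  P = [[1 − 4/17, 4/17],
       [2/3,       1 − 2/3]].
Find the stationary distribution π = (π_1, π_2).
π_1 = 17/23, π_2 = 6/23

Solve πP = π with π_1 + π_2 = 1. From πP = π: π_1 · (1 − 4/17) + π_2 · 2/3 = π_1 ⇒ π_2 · 2/3 = π_1 · 4/17 ⇒ π_2/π_1 = (4/17)/(2/3) = 6/17. Together with π_1 + π_2 = 1:
  π_1 = (2/3)/(4/17 + 2/3) = (2/3)/(46/51) = 17/23,
  π_2 = (4/17)/(4/17 + 2/3) = (4/17)/(46/51) = 6/23.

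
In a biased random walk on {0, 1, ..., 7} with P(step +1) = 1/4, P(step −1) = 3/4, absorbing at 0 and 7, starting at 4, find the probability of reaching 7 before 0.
P(hit 7 before 0) = (1 − (3)^4) / (1 − (3)^7) = 40/1093

Let u_k denote P(reach 7 before 0 | start at k). Boundary: u_0 = 0, u_7 = 1. Recurrence: u_k = 1/4·u_{k+1} + 3/4·u_{k-1} for 1 ≤ k ≤ 6. Try u_k = A + B·r^k with r = q/p = (3/4)/(1/4) = 3. Substitution satisfies the recurrence; boundary conditions give:
  u_k = (1 − r^k) / (1 − r^N) = (1 − (3)^4) / (1 − (3)^7) = 40/1093.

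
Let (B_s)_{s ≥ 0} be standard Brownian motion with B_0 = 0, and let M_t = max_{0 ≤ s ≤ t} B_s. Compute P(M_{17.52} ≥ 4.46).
P(M_{17.52} ≥ 4.46) = 2·P(B_{17.52} ≥ 4.46) = 2(1 − Φ(4.46/√17.52)) ≈ 0.2866

By the reflection principle for Brownian motion, P(M_t ≥ a) = 2 · P(B_t ≥ a) for a ≥ 0. Since B_t ~ N(0, t), P(B_t ≥ 4.46) = 1 − Φ(4.46/√t) = 1 − Φ(4.46/√17.52) = 1 − Φ(1.0655). So
  P(M_{17.52} ≥ 4.46) = 2(1 − Φ(1.0655)) ≈ 0.2866.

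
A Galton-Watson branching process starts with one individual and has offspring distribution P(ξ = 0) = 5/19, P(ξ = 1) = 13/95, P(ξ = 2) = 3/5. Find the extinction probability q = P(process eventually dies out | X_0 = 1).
q = 25/57

The pgf is f(s) = 5/19 + 13/95·s + 3/5·s². The extinction probability q is the smallest fixed point of f in [0, 1]. Setting s = f(s):
  3/5·s² + (13/95 − 1)·s + 5/19 = 0
  3/5·s² − (5/19 + 3/5)·s + 5/19 = 0
which factors as (s − 1)·(3/5·s − 5/19) = 0, giving roots s = 1 and s = (5/19)/(3/5) = 25/57.
Mean offspring μ = 13/95 + 2·3/5 = 127/95 > 1 (supercritical), so q < 1. The extinction probability is the smaller root: q = (5/19)/(3/5) = 25/57.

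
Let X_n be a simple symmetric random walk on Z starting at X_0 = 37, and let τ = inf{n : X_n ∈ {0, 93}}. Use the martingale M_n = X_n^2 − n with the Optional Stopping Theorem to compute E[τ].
E[τ] = 2072

M_n = X_n^2 − n is a martingale (since E[X_{n+1}^2 | F_n] = X_n^2 + 1). By OST (τ has finite mean in a bounded region), E[M_τ] = E[M_0] = X_0^2 − 0 = 37^2 = 1369. Also E[M_τ] = E[X_τ^2] − E[τ]. The walk exits at 0 or 93, with P(hit 93 first) = 37/93, so E[X_τ^2] = 93^2 · 37/93 + 0 = 3441. Thus E[τ] = E[X_τ^2] − E[M_τ] = 3441 − 1369 = 2072 = 37(93 − 37) = 2072.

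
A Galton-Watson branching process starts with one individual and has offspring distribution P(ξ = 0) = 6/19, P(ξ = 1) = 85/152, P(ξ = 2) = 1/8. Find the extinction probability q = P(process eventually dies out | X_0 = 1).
q = 1

Mean offspring μ = 0·6/19 + 1·85/152 + 2·1/8 = 123/152 ≤ 1. For μ ≤ 1 with offspring not concentrated at 1, the Galton-Watson process goes extinct almost surely, so q = 1.
(Algebraic check: The pgf is f(s) = 6/19 + 85/152·s + 1/8·s². The extinction probability q is the smallest fixed point of f in [0, 1]. Setting s = f(s):
  1/8·s² + (85/152 − 1)·s + 6/19 = 0
  1/8·s² − (6/19 + 1/8)·s + 6/19 = 0
which factors as (s − 1)·(1/8·s − 6/19) = 0, giving roots s = 1 and s = (6/19)/(1/8) = 48/19. Since 48/19 ≥ 1, the smallest root in [0, 1] is s = 1.)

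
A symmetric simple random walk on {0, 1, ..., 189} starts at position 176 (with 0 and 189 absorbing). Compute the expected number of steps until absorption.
E[τ | X_0 = 176] = 2288

Let v_k = E[τ | X_0 = k]. Boundary: v_0 = v_189 = 0. Recurrence: v_k = 1 + (v_{k-1} + v_{k+1})/2 for 1 ≤ k ≤ 188. The particular solution to v_k − (v_{k-1} + v_{k+1})/2 = 1 is v_k = −k^2. Adding homogeneous solution A + B k and matching boundaries gives v_k = k (189 − k). Substituting k = 176: v_176 = 176 · 13 = 2288.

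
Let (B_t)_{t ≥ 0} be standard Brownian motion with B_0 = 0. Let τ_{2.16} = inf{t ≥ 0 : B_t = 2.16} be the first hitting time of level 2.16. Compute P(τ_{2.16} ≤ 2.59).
P(τ_{2.16} ≤ 2.59) = 2(1 − Φ(2.16/√2.59)) = 2(1 − Φ(1.3422)) ≈ 0.1795

By the reflection principle for standard BM, P(τ_b ≤ t) = 2 · P(B_t ≥ b). Since B_t ~ N(0, t), P(B_t ≥ 2.16) = 1 − Φ(2.16/√t) = 1 − Φ(2.16/√2.59) = 1 − Φ(1.3422) ≈ 0.08977. Doubling: P(τ_{2.16} ≤ 2.59) ≈ 2 · 0.08977 = 0.17954 ≈ 0.1795.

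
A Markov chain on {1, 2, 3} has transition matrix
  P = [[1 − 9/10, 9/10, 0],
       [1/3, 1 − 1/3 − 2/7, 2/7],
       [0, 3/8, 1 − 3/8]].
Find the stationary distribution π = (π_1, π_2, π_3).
π = (70/403, 189/403, 144/403)

This is a birth-death chain on three states, which satisfies detailed balance: π_1 · P_{12} = π_2 · P_{21} and π_2 · P_{23} = π_3 · P_{32}.
From π_1 · 9/10 = π_2 · 1/3: π_2/π_1 = (9/10)/(1/3) = 27/10.
From π_2 · 2/7 = π_3 · 3/8: π_3/π_2 = (2/7)/(3/8) = 16/21.
Take π_1 proportional to 1; then unnormalized π = (1, 27/10, 72/35). Normalize by dividing by the sum 403/70:
  π = (70/403, 189/403, 144/403).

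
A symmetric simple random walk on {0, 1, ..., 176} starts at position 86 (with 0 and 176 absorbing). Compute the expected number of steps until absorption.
E[τ | X_0 = 86] = 7740

Let v_k = E[τ | X_0 = k]. Boundary: v_0 = v_176 = 0. Recurrence: v_k = 1 + (v_{k-1} + v_{k+1})/2 for 1 ≤ k ≤ 175. The particular solution to v_k − (v_{k-1} + v_{k+1})/2 = 1 is v_k = −k^2. Adding homogeneous solution A + B k and matching boundaries gives v_k = k (176 − k). Substituting k = 86: v_86 = 86 · 90 = 7740.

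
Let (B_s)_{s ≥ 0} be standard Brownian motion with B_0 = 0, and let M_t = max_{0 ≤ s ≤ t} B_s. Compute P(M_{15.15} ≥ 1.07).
P(M_{15.15} ≥ 1.07) = 2·P(B_{15.15} ≥ 1.07) = 2(1 − Φ(1.07/√15.15)) ≈ 0.7834

By the reflection principle for Brownian motion, P(M_t ≥ a) = 2 · P(B_t ≥ a) for a ≥ 0. Since B_t ~ N(0, t), P(B_t ≥ 1.07) = 1 − Φ(1.07/√t) = 1 − Φ(1.07/√15.15) = 1 − Φ(0.2749). So
  P(M_{15.15} ≥ 1.07) = 2(1 − Φ(0.2749)) ≈ 0.7834.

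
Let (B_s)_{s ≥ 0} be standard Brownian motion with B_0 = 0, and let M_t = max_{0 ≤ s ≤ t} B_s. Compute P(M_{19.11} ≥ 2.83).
P(M_{19.11} ≥ 2.83) = 2·P(B_{19.11} ≥ 2.83) = 2(1 − Φ(2.83/√19.11)) ≈ 0.5174

By the reflection principle for Brownian motion, P(M_t ≥ a) = 2 · P(B_t ≥ a) for a ≥ 0. Since B_t ~ N(0, t), P(B_t ≥ 2.83) = 1 − Φ(2.83/√t) = 1 − Φ(2.83/√19.11) = 1 − Φ(0.6474). So
  P(M_{19.11} ≥ 2.83) = 2(1 − Φ(0.6474)) ≈ 0.5174.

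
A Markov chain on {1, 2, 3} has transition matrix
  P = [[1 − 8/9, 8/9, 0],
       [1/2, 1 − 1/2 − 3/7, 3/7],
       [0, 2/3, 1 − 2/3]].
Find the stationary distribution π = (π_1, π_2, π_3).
π = (63/247, 112/247, 72/247)

This is a birth-death chain on three states, which satisfies detailed balance: π_1 · P_{12} = π_2 · P_{21} and π_2 · P_{23} = π_3 · P_{32}.
From π_1 · 8/9 = π_2 · 1/2: π_2/π_1 = (8/9)/(1/2) = 16/9.
From π_2 · 3/7 = π_3 · 2/3: π_3/π_2 = (3/7)/(2/3) = 9/14.
Take π_1 proportional to 1; then unnormalized π = (1, 16/9, 8/7). Normalize by dividing by the sum 247/63:
  π = (63/247, 112/247, 72/247).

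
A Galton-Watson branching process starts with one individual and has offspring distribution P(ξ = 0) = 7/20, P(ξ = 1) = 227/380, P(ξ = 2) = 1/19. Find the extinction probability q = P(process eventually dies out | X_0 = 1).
q = 1

Mean offspring μ = 0·7/20 + 1·227/380 + 2·1/19 = 267/380 ≤ 1. For μ ≤ 1 with offspring not concentrated at 1, the Galton-Watson process goes extinct almost surely, so q = 1.
(Algebraic check: The pgf is f(s) = 7/20 + 227/380·s + 1/19·s². The extinction probability q is the smallest fixed point of f in [0, 1]. Setting s = f(s):
  1/19·s² + (227/380 − 1)·s + 7/20 = 0
  1/19·s² − (7/20 + 1/19)·s + 7/20 = 0
which factors as (s − 1)·(1/19·s − 7/20) = 0, giving roots s = 1 and s = (7/20)/(1/19) = 133/20. Since 133/20 ≥ 1, the smallest root in [0, 1] is s = 1.)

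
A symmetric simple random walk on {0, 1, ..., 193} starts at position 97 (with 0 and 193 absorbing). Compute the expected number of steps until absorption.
E[τ | X_0 = 97] = 9312

Let v_k = E[τ | X_0 = k]. Boundary: v_0 = v_193 = 0. Recurrence: v_k = 1 + (v_{k-1} + v_{k+1})/2 for 1 ≤ k ≤ 192. The particular solution to v_k − (v_{k-1} + v_{k+1})/2 = 1 is v_k = −k^2. Adding homogeneous solution A + B k and matching boundaries gives v_k = k (193 − k). Substituting k = 97: v_97 = 97 · 96 = 9312.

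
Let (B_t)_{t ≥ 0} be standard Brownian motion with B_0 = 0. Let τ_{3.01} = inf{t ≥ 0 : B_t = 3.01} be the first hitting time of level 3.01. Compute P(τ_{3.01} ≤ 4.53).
P(τ_{3.01} ≤ 4.53) = 2(1 − Φ(3.01/√4.53)) = 2(1 − Φ(1.4142)) ≈ 0.1573

By the reflection principle for standard BM, P(τ_b ≤ t) = 2 · P(B_t ≥ b). Since B_t ~ N(0, t), P(B_t ≥ 3.01) = 1 − Φ(3.01/√t) = 1 − Φ(3.01/√4.53) = 1 − Φ(1.4142) ≈ 0.07865. Doubling: P(τ_{3.01} ≤ 4.53) ≈ 2 · 0.07865 = 0.15730 ≈ 0.1573.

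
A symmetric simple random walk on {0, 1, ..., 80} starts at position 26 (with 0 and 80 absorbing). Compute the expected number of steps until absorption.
E[τ | X_0 = 26] = 1404

Let v_k = E[τ | X_0 = k]. Boundary: v_0 = v_80 = 0. Recurrence: v_k = 1 + (v_{k-1} + v_{k+1})/2 for 1 ≤ k ≤ 79. The particular solution to v_k − (v_{k-1} + v_{k+1})/2 = 1 is v_k = −k^2. Adding homogeneous solution A + B k and matching boundaries gives v_k = k (80 − k). Substituting k = 26: v_26 = 26 · 54 = 1404.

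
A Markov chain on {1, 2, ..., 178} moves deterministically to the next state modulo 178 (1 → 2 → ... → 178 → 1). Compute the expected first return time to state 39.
E[T_39 | X_0 = 39] = 178

The chain cycles deterministically, so starting at state 39 it returns in exactly 178 steps. Equivalently, the stationary distribution is uniform π_j = 1/178 for every state j, so by Kac's formula E[T_39] = 1/π_39 = 178.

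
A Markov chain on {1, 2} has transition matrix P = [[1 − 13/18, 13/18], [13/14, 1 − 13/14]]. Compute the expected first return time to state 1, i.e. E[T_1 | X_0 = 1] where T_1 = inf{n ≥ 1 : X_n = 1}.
E[T_1 | X_0 = 1] = 1/π_1 = 16/9

For an irreducible recurrent Markov chain with stationary distribution π, E[T_i | X_0 = i] = 1/π_i (Kac's formula). Here π_1 = (13/14)/(13/18 + 13/14) = (13/14)/(104/63) = 9/16, so E[T_1 | X_0 = 1] = 1/π_1 = (13/18 + 13/14)/(13/14) = (104/63)/(13/14) = 16/9.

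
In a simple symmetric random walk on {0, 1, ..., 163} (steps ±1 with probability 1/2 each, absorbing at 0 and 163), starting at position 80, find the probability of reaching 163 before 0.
P(hit 163 before 0) = 80/163

Let u_k = P(hit 163 before 0 | start at k). Then u_0 = 0, u_163 = 1, and u_k = u_{k-1}/2 + u_{k+1}/2 for 1 ≤ k ≤ 162. This harmonic recurrence is solved by u_k = k/163, giving u_80 = 80/163.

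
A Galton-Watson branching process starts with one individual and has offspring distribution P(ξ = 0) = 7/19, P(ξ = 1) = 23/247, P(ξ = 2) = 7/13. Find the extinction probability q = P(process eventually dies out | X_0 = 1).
q = 13/19

The pgf is f(s) = 7/19 + 23/247·s + 7/13·s². The extinction probability q is the smallest fixed point of f in [0, 1]. Setting s = f(s):
  7/13·s² + (23/247 − 1)·s + 7/19 = 0
  7/13·s² − (7/19 + 7/13)·s + 7/19 = 0
which factors as (s − 1)·(7/13·s − 7/19) = 0, giving roots s = 1 and s = (7/19)/(7/13) = 13/19.
Mean offspring μ = 23/247 + 2·7/13 = 289/247 > 1 (supercritical), so q < 1. The extinction probability is the smaller root: q = (7/19)/(7/13) = 13/19.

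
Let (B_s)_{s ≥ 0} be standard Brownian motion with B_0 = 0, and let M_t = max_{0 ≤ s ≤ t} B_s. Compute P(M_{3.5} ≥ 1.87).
P(M_{3.5} ≥ 1.87) = 2·P(B_{3.5} ≥ 1.87) = 2(1 − Φ(1.87/√3.5)) ≈ 0.3175

By the reflection principle for Brownian motion, P(M_t ≥ a) = 2 · P(B_t ≥ a) for a ≥ 0. Since B_t ~ N(0, t), P(B_t ≥ 1.87) = 1 − Φ(1.87/√t) = 1 − Φ(1.87/√3.5) = 1 − Φ(0.9996). So
  P(M_{3.5} ≥ 1.87) = 2(1 − Φ(0.9996)) ≈ 0.3175.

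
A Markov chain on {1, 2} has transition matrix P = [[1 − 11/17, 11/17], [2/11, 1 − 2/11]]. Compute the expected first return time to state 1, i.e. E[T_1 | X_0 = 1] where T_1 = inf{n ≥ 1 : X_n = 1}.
E[T_1 | X_0 = 1] = 1/π_1 = 155/34

For an irreducible recurrent Markov chain with stationary distribution π, E[T_i | X_0 = i] = 1/π_i (Kac's formula). Here π_1 = (2/11)/(11/17 + 2/11) = (2/11)/(155/187) = 34/155, so E[T_1 | X_0 = 1] = 1/π_1 = (11/17 + 2/11)/(2/11) = (155/187)/(2/11) = 155/34.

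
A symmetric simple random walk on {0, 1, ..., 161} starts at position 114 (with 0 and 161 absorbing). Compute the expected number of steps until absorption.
E[τ | X_0 = 114] = 5358

Let v_k = E[τ | X_0 = k]. Boundary: v_0 = v_161 = 0. Recurrence: v_k = 1 + (v_{k-1} + v_{k+1})/2 for 1 ≤ k ≤ 160. The particular solution to v_k − (v_{k-1} + v_{k+1})/2 = 1 is v_k = −k^2. Adding homogeneous solution A + B k and matching boundaries gives v_k = k (161 − k). Substituting k = 114: v_114 = 114 · 47 = 5358.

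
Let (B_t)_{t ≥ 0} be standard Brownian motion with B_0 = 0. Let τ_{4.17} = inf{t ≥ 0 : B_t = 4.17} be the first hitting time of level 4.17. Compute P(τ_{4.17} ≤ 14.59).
P(τ_{4.17} ≤ 14.59) = 2(1 − Φ(4.17/√14.59)) = 2(1 − Φ(1.0917)) ≈ 0.2750

By the reflection principle for standard BM, P(τ_b ≤ t) = 2 · P(B_t ≥ b). Since B_t ~ N(0, t), P(B_t ≥ 4.17) = 1 − Φ(4.17/√t) = 1 − Φ(4.17/√14.59) = 1 − Φ(1.0917) ≈ 0.13748. Doubling: P(τ_{4.17} ≤ 14.59) ≈ 2 · 0.13748 = 0.27496 ≈ 0.2750.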